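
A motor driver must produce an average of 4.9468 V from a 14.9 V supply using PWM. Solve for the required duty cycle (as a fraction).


D = V_avg/V_supply = 4.9468/14.9 = 0.3320

0.3320


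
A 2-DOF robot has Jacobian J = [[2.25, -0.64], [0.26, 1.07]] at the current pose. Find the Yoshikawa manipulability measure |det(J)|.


det(J) = 2.25*1.07 - (-0.64)*(0.26) = 2.5739
|det(J)| = 2.5739

2.5739


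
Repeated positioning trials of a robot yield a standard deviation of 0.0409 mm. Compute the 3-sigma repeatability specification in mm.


repeatability = 3*sigma = 3*0.0409 = 0.1227

0.1227 mm


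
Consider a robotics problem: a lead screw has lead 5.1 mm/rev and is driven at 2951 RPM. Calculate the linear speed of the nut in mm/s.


v = lead * (RPM/60) = 5.1*2951/60 = 250.8350

250.8350 mm/s


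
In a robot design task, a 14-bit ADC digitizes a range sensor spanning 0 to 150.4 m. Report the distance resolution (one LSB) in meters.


res = range / 2^n = 150.4/2^14 = 150.4/16384 = 0.0092

0.0092 m


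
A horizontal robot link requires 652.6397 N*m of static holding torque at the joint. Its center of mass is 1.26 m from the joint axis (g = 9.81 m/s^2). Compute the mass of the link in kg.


m = tau / (g*L) = 652.6397 / (9.81 * 1.26) = 52.8000

52.8000 kg


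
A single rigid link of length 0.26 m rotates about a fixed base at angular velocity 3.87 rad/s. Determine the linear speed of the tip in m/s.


v = L*omega = 0.26 * 3.87 = 1.0062

1.0062 m/s


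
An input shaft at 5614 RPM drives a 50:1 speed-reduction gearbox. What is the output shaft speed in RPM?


omega_out = omega_in / N = 5614 / 50 = 112.2800

112.2800 RPM


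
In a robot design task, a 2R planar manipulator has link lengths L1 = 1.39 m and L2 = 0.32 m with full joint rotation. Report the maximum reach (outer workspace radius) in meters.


r_max = L1 + L2 = 1.39 + 0.32 = 1.7100

1.7100 m


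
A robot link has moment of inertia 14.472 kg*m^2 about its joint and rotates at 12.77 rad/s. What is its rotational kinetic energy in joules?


KE = (1/2)*I*omega^2 = 0.5*14.472*12.77^2 = 1179.9955

1179.9955 J


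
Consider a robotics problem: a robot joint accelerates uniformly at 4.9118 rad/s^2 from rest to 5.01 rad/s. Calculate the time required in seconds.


t = delta_omega / alpha = 5.01 / 4.9118 = 1.0200

1.0200 s


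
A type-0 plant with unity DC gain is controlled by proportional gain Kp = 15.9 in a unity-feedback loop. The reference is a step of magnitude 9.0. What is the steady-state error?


e_ss = R/(1 + Kp) = 9.0/(1 + 15.9) = 9.0/16.9000 = 0.5325

0.5325


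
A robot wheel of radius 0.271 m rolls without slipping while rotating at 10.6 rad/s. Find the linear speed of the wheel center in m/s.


v = omega * r = 10.6 * 0.271 = 2.8726

2.8726 m/s


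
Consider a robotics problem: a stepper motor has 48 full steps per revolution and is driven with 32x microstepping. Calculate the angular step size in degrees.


step = 360/(48*32) = 360/1536 = 0.2344

0.2344 degrees


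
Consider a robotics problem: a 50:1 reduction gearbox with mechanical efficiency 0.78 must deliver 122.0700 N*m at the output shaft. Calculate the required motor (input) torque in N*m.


tau_in = tau_out / (N * eta) = 122.0700 / (50 * 0.78) = 3.1300

3.1300 N*m


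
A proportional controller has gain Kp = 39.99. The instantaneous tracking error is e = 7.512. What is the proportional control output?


u_P = Kp * e = 39.99 * 7.512 = 300.4049

300.4049


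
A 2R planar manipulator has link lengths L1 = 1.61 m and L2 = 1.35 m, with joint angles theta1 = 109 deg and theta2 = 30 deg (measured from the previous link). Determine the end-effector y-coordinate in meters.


y = L1*sin(th1) + L2*sin(th1+th2) = 1.61*sin(109 deg) + 1.35*sin(139 deg) = 2.4080

2.4080 m


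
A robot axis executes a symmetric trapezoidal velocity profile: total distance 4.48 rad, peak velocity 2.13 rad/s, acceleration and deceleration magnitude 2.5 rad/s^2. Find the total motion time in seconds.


t_acc = v/a = 2.13/2.5 = 0.852000 s
d_acc = v^2/(2a) = 0.907380 rad (each ramp)
d_cruise = 4.48 - 2*0.907380 = 2.665240 rad
t_cruise = 2.665240/2.13 = 1.251286 s
t_total = 2*0.852000 + 1.251286 = 2.9553

2.9553 s


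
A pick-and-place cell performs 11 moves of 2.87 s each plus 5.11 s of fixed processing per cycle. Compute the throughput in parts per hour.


T_cycle = 11*2.87 + 5.11 = 36.6800 s
rate = 3600/T = 98.1461

98.1461 parts/hour


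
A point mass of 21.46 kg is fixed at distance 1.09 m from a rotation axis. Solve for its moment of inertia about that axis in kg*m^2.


I = m*r^2 = 21.46*1.09^2 = 25.4966

25.4966 kg*m^2


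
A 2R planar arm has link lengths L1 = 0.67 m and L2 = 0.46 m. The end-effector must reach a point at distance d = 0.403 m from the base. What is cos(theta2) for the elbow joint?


cos(th2) = (d^2 - L1^2 - L2^2)/(2*L1*L2) = (0.403^2 - 0.67^2 - 0.46^2)/(2*0.67*0.46) = -0.8081

-0.8081


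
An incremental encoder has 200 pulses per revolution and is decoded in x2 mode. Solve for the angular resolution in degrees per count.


resolution = 360 / (PPR * 2) = 360 / 400 = 0.9000

0.9000 degrees


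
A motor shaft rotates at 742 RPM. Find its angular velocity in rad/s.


omega = 742 * 2*pi/60 = 77.7021

77.7021 rad/s


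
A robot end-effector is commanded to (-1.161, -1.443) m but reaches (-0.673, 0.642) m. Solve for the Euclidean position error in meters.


dx = -0.673 - (-1.161) = 0.4880, dy = 0.642 - (-1.443) = 2.0850
err = sqrt(0.238144 + 4.347225) = 2.1413

2.1413 m


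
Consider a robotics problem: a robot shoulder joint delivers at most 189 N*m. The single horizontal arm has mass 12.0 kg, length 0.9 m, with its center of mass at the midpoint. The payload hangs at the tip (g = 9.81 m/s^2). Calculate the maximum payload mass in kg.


tau_arm = m_arm*g*(L/2) = 12.0*9.81*0.9/2 = 52.9740 N*m
tau_payload = tau_max - tau_arm = 189 - 52.9740 = 136.0260
m_payload = tau_payload / (g*L) = 136.0260 / (9.81*0.9) = 15.4067

15.4067 kg


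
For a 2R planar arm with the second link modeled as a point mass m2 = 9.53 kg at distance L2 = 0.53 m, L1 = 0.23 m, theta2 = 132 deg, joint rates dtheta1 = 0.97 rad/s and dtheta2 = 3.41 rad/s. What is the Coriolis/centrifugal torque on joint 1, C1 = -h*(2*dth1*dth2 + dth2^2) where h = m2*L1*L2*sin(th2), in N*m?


h = m2*L1*L2*sin(th2) = 9.53*0.23*0.53*sin(132 deg) = 0.863317
C1 = -h*(2*0.97*3.41 + 3.41^2) = -0.863317*18.2435 = -15.7499

-15.7499 N*m


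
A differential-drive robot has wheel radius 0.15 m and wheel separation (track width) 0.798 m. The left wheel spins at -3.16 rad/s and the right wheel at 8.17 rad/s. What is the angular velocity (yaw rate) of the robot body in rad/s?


omega = r*(wR - wL)/L = 0.15*(8.17 - (-3.16))/0.798 = 2.1297

2.1297 rad/s


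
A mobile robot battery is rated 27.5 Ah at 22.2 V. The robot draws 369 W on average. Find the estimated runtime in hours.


E = 27.5*22.2 = 610.5000 Wh
t = E/P = 610.5000/369 = 1.6545

1.6545 hours


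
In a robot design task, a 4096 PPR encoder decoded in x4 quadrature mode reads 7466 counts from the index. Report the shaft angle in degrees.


angle = counts * 360 / (PPR*4) = 7466 * 360 / 16384 = 164.0479

164.0479 degrees


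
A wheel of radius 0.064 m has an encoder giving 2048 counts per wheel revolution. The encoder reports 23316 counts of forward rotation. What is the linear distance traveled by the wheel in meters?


revs = 23316/2048 = 11.384766
d = revs * 2*pi*r = 11.384766 * 2*pi*0.064 = 4.5781

4.5781 m


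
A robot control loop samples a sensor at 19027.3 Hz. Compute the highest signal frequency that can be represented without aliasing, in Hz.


f_max = f_s/2 = 19027.3/2 = 9513.6500

9513.6500 Hz


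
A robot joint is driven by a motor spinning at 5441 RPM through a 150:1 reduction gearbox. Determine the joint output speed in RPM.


omega_joint = omega_motor / N = 5441 / 150 = 36.2733

36.2733 RPM


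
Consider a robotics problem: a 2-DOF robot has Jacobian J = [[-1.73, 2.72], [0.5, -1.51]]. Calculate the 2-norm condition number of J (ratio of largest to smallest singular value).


JJ^T eigenvalues: trace(JJ^T) = 12.9214, det(JJ^T) = det(J)^2 = 1.56825529
s_max^2 = (12.9214 + sqrt(160.68955680))/2 = 12.79886923
s_min^2 = (12.9214 - sqrt(160.68955680))/2 = 0.12253077
kappa = s_max/s_min = sqrt(12.79886923/0.12253077) = 10.2203

10.2203


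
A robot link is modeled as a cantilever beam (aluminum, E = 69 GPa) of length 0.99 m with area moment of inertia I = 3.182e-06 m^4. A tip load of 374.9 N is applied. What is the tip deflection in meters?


delta = F*L^3/(3*E*I) = 374.9*0.99^3/(3*6.900e+10*3.182e-06)
      = 363.7650951/658674 = 5.5227e-04

5.5227e-04 m


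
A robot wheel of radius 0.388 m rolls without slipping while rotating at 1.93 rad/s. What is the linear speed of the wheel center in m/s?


v = omega * r = 1.93 * 0.388 = 0.7488

0.7488 m/s


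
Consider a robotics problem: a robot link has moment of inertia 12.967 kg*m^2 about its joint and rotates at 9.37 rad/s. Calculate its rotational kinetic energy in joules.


KE = (1/2)*I*omega^2 = 0.5*12.967*9.37^2 = 569.2312

569.2312 J


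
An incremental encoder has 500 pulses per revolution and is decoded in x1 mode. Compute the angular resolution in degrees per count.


resolution = 360 / (PPR * 1) = 360 / 500 = 0.7200

0.7200 degrees


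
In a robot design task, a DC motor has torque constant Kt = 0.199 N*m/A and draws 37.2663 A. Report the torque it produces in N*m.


tau = Kt * I = 0.199*37.2663 = 7.4160

7.4160 N*m


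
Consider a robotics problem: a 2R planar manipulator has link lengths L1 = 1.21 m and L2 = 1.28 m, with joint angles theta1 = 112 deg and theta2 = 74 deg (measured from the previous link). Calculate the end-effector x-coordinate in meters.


x = L1*cos(th1) + L2*cos(th1+th2) = 1.21*cos(112 deg) + 1.28*cos(186 deg) = -1.7263

-1.7263 m


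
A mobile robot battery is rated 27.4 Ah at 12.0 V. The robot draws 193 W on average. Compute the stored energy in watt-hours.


E = capacity * V = 27.4*12.0 = 328.8000

328.8000 Wh


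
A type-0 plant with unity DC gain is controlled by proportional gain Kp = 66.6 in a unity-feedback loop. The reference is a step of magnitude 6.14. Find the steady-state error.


e_ss = R/(1 + Kp) = 6.14/(1 + 66.6) = 6.14/67.6000 = 0.0908

0.0908


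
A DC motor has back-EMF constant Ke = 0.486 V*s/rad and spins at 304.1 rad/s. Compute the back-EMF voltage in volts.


V_emf = Ke * omega = 0.486*304.1 = 147.7926

147.7926 V


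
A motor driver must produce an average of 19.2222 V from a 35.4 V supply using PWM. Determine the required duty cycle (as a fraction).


D = V_avg/V_supply = 19.2222/35.4 = 0.5430

0.5430


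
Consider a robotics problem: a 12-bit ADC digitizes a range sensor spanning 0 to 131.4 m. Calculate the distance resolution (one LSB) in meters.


res = range / 2^n = 131.4/2^12 = 131.4/4096 = 0.0321

0.0321 m


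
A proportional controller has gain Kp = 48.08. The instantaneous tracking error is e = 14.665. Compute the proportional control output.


u_P = Kp * e = 48.08 * 14.665 = 705.0932

705.0932


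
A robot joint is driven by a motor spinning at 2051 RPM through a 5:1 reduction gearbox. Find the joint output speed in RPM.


omega_joint = omega_motor / N = 2051 / 5 = 410.2000

410.2000 RPM


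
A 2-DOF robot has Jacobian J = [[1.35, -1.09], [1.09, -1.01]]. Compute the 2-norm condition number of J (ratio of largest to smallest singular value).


JJ^T eigenvalues: trace(JJ^T) = 5.2188, det(JJ^T) = det(J)^2 = 0.03076516
s_max^2 = (5.2188 + sqrt(27.11281280))/2 = 5.21289826
s_min^2 = (5.2188 - sqrt(27.11281280))/2 = 0.00590174
kappa = s_max/s_min = sqrt(5.21289826/0.00590174) = 29.7201

29.7201


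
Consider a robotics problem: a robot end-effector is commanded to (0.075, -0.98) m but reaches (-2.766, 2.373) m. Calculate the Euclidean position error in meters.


dx = -2.766 - (0.075) = -2.8410, dy = 2.373 - (-0.98) = 3.3530
err = sqrt(8.071281 + 11.242609) = 4.3948

4.3948 m


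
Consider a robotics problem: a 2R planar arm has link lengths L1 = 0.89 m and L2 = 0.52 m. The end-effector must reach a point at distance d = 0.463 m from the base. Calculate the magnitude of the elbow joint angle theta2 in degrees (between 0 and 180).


cos(th2) = (d^2 - L1^2 - L2^2)/(2*L1*L2) = (0.463^2 - 0.89^2 - 0.52^2)/(2*0.89*0.52) = -0.91630402
th2 = acos(-0.91630402) = 156.3916 deg

156.3916 degrees


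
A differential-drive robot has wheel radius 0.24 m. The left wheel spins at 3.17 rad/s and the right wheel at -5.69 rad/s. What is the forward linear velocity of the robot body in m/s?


v = r*(wR + wL)/2 = 0.24*(-5.69 + 3.17)/2 = -0.3024

-0.3024 m/s


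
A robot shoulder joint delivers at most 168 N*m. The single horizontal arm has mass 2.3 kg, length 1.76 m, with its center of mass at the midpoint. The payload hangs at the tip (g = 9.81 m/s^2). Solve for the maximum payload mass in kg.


tau_arm = m_arm*g*(L/2) = 2.3*9.81*1.76/2 = 19.8554 N*m
tau_payload = tau_max - tau_arm = 168 - 19.8554 = 148.1446
m_payload = tau_payload / (g*L) = 148.1446 / (9.81*1.76) = 8.5803

8.5803 kg


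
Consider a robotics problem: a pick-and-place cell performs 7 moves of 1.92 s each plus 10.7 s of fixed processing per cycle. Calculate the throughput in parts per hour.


T_cycle = 7*1.92 + 10.7 = 24.1400 s
rate = 3600/T = 149.1301

149.1301 parts/hour


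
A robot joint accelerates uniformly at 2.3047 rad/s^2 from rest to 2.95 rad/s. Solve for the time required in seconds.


t = delta_omega / alpha = 2.95 / 2.3047 = 1.2800

1.2800 s


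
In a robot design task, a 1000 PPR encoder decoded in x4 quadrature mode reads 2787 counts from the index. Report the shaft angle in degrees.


angle = counts * 360 / (PPR*4) = 2787 * 360 / 4000 = 250.8300

250.8300 degrees


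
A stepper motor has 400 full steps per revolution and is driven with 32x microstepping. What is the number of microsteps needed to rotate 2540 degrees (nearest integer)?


step_size = 360/(400*32) = 360/12800 = 0.028125 deg
n = 2540/(360/12800) = 2540*12800/360 = 90311.1111 -> 90311

90311 steps


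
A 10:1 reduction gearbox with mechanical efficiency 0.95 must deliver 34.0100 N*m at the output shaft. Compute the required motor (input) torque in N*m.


tau_in = tau_out / (N * eta) = 34.0100 / (10 * 0.95) = 3.5800

3.5800 N*m


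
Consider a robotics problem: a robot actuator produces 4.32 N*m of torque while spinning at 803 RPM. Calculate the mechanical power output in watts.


omega = 803 * 2*pi/60 = 84.089963 rad/s
P = tau * omega = 4.32 * 84.089963 = 363.2686

363.2686 W


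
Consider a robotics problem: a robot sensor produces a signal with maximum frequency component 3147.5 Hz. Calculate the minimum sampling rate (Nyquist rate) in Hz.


f_s,min = 2*f_max = 2*3147.5 = 6295.0000

6295.0000 Hz


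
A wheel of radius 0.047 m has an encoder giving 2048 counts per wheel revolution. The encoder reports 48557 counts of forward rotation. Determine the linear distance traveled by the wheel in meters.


revs = 48557/2048 = 23.709473
d = revs * 2*pi*r = 23.709473 * 2*pi*0.047 = 7.0016

7.0016 m


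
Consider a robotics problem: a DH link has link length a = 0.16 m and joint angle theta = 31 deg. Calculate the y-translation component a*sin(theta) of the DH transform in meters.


a*sin(theta) = 0.16*sin(31 deg) = 0.0824

0.0824 m


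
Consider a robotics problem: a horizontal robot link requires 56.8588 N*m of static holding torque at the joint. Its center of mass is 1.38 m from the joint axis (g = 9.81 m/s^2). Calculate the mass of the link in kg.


m = tau / (g*L) = 56.8588 / (9.81 * 1.38) = 4.2000

4.2000 kg


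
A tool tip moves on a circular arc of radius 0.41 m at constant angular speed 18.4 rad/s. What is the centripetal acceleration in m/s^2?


a_c = omega^2 * r = 18.4^2 * 0.41 = 138.8096

138.8096 m/s^2


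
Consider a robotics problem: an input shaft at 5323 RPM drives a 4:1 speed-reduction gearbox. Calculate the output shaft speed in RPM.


omega_out = omega_in / N = 5323 / 4 = 1330.7500

1330.7500 RPM


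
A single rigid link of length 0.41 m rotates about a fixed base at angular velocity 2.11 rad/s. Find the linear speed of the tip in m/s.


v = L*omega = 0.41 * 2.11 = 0.8651

0.8651 m/s


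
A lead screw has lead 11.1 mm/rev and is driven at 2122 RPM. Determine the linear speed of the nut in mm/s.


v = lead * (RPM/60) = 11.1*2122/60 = 392.5700

392.5700 mm/s


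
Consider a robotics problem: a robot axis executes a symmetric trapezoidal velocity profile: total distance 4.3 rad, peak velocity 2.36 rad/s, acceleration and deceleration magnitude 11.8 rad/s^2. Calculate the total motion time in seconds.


t_acc = v/a = 2.36/11.8 = 0.200000 s
d_acc = v^2/(2a) = 0.236000 rad (each ramp)
d_cruise = 4.3 - 2*0.236000 = 3.828000 rad
t_cruise = 3.828000/2.36 = 1.622034 s
t_total = 2*0.200000 + 1.622034 = 2.0220

2.0220 s


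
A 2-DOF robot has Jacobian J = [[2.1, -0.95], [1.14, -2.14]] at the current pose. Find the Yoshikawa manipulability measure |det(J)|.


det(J) = 2.1*-2.14 - (-0.95)*(1.14) = -3.4110
|det(J)| = 3.4110

3.4110


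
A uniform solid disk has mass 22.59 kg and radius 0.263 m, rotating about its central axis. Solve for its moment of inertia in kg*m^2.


I = (1/2)*m*R^2 = 0.5*22.59*0.263^2 = 0.7813

0.7813 kg*m^2


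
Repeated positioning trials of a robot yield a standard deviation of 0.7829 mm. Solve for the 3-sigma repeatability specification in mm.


repeatability = 3*sigma = 3*0.7829 = 2.3487

2.3487 mm


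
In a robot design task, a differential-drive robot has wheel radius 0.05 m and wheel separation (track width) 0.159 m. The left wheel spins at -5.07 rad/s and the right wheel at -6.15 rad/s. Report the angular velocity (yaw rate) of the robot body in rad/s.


omega = r*(wR - wL)/L = 0.05*(-6.15 - (-5.07))/0.159 = -0.3396

-0.3396 rad/s


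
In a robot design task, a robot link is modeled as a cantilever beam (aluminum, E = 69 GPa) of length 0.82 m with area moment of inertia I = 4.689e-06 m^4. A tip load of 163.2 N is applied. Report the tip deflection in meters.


delta = F*L^3/(3*E*I) = 163.2*0.82^3/(3*6.900e+10*4.689e-06)
      = 89.9832576/970623 = 9.2707e-05

9.2707e-05 m


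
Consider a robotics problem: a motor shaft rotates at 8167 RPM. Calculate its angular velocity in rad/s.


omega = 8167 * 2*pi/60 = 855.2462

855.2462 rad/s


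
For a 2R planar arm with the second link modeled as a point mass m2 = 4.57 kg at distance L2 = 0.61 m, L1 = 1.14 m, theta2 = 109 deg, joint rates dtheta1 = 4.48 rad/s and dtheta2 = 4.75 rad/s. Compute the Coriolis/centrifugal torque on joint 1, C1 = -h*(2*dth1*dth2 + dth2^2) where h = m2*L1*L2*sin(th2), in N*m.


h = m2*L1*L2*sin(th2) = 4.57*1.14*0.61*sin(109 deg) = 3.004837
C1 = -h*(2*4.48*4.75 + 4.75^2) = -3.004837*65.1225 = -195.6825

-195.6825 N*m


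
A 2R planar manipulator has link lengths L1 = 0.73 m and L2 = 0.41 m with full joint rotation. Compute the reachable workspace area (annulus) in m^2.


r_max = L1 + L2 = 1.1400, r_min = |L1 - L2| = 0.3200
A = pi*(r_max^2 - r_min^2) = pi*(1.2996 - 0.1024) = 3.7611

3.7611 m^2


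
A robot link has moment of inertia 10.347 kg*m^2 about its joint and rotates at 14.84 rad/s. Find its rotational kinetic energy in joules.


KE = (1/2)*I*omega^2 = 0.5*10.347*14.84^2 = 1139.3371

1139.3371 J


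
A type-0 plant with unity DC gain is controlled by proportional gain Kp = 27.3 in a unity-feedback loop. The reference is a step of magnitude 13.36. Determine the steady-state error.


e_ss = R/(1 + Kp) = 13.36/(1 + 27.3) = 13.36/28.3000 = 0.4721

0.4721


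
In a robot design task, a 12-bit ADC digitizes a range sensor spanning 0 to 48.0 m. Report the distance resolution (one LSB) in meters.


res = range / 2^n = 48.0/2^12 = 48.0/4096 = 0.0117

0.0117 m


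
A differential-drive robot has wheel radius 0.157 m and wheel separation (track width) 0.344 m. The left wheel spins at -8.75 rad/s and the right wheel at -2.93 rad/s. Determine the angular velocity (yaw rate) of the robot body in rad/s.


omega = r*(wR - wL)/L = 0.157*(-2.93 - (-8.75))/0.344 = 2.6562

2.6562 rad/s


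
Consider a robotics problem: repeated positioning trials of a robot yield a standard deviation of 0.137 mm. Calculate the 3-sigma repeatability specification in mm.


repeatability = 3*sigma = 3*0.137 = 0.4110

0.4110 mm


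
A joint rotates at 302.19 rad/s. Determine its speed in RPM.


RPM = 302.19 * 60/(2*pi) = 2885.7019

2885.7019 RPM


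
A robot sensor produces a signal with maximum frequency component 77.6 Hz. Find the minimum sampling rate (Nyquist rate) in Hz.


f_s,min = 2*f_max = 2*77.6 = 155.2000

155.2000 Hz


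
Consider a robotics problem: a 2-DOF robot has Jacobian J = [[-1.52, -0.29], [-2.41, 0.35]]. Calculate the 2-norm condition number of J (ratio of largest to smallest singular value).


JJ^T eigenvalues: trace(JJ^T) = 8.3251, det(JJ^T) = det(J)^2 = 1.51511481
s_max^2 = (8.3251 + sqrt(63.24683077))/2 = 8.13894381
s_min^2 = (8.3251 - sqrt(63.24683077))/2 = 0.18615619
kappa = s_max/s_min = sqrt(8.13894381/0.18615619) = 6.6122

6.6122


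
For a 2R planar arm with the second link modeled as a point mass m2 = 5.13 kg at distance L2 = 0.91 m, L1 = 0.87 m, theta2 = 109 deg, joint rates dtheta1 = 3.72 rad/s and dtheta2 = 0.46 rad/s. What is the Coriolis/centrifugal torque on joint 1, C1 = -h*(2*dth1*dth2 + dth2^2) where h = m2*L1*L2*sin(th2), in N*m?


h = m2*L1*L2*sin(th2) = 5.13*0.87*0.91*sin(109 deg) = 3.840149
C1 = -h*(2*3.72*0.46 + 0.46^2) = -3.840149*3.6340 = -13.9551

-13.9551 N*m


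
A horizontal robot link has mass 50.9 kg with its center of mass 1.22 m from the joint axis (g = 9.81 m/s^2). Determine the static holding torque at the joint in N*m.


tau = m*g*L = 50.9 * 9.81 * 1.22 = 609.1814

609.1814 N*m


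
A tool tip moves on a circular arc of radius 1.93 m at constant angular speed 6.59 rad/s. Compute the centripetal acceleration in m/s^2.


a_c = omega^2 * r = 6.59^2 * 1.93 = 83.8162

83.8162 m/s^2


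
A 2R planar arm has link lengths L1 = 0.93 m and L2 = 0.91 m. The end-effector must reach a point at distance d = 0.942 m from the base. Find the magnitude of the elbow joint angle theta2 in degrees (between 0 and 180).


cos(th2) = (d^2 - L1^2 - L2^2)/(2*L1*L2) = (0.942^2 - 0.93^2 - 0.91^2)/(2*0.93*0.91) = -0.47597542
th2 = acos(-0.47597542) = 118.4229 deg

118.4229 degrees


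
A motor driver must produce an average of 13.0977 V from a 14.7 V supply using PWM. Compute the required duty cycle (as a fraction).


D = V_avg/V_supply = 13.0977/14.7 = 0.8910

0.8910


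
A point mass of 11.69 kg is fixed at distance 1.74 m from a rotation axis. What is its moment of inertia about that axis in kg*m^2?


I = m*r^2 = 11.69*1.74^2 = 35.3926

35.3926 kg*m^2


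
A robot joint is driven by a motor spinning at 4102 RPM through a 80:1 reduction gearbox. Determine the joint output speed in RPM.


omega_joint = omega_motor / N = 4102 / 80 = 51.2750

51.2750 RPM


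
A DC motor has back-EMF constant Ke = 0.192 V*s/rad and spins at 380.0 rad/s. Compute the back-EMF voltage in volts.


V_emf = Ke * omega = 0.192*380.0 = 72.9600

72.9600 V


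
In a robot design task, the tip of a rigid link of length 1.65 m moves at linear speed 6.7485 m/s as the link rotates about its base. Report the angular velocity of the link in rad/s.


omega = v / L = 6.7485 / 1.65 = 4.0900

4.0900 rad/s


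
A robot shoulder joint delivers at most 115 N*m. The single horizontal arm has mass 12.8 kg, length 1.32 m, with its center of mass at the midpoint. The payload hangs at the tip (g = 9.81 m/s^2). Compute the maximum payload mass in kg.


tau_arm = m_arm*g*(L/2) = 12.8*9.81*1.32/2 = 82.8749 N*m
tau_payload = tau_max - tau_arm = 115 - 82.8749 = 32.1251
m_payload = tau_payload / (g*L) = 32.1251 / (9.81*1.32) = 2.4809

2.4809 kg


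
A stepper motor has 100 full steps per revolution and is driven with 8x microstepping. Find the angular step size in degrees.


step = 360/(100*8) = 360/800 = 0.4500

0.4500 degrees


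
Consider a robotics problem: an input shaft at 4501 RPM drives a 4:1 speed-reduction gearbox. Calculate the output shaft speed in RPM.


omega_out = omega_in / N = 4501 / 4 = 1125.2500

1125.2500 RPM


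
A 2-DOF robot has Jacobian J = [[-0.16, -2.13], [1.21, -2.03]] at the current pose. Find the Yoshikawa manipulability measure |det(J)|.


det(J) = -0.16*-2.03 - (-2.13)*(1.21) = 2.9021
|det(J)| = 2.9021

2.9021


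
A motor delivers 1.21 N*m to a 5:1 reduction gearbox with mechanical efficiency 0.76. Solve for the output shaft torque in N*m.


tau_out = tau_in * N * eta = 1.21 * 5 * 0.76 = 4.5980

4.5980 N*m


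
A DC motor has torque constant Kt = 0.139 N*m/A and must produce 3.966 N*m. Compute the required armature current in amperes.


I = tau / Kt = 3.966/0.139 = 28.5324

28.5324 A


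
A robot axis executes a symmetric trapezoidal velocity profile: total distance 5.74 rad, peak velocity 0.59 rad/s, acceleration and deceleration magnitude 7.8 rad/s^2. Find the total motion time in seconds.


t_acc = v/a = 0.59/7.8 = 0.075641 s
d_acc = v^2/(2a) = 0.022314 rad (each ramp)
d_cruise = 5.74 - 2*0.022314 = 5.695372 rad
t_cruise = 5.695372/0.59 = 9.653173 s
t_total = 2*0.075641 + 9.653173 = 9.8045

9.8045 s


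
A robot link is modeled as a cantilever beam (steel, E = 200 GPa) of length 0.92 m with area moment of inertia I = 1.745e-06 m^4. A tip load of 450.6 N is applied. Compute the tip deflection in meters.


delta = F*L^3/(3*E*I) = 450.6*0.92^3/(3*2.000e+11*1.745e-06)
      = 350.8768128/1047000 = 3.3513e-04

3.3513e-04 m


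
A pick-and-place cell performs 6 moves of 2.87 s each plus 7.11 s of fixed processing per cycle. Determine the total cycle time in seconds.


T = 6*2.87 + 7.11 = 24.3300

24.3300 s


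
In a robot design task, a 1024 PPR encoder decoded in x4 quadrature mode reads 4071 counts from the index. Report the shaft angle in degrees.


angle = counts * 360 / (PPR*4) = 4071 * 360 / 4096 = 357.8027

357.8027 degrees


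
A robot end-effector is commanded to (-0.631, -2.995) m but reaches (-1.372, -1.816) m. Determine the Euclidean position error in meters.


dx = -1.372 - (-0.631) = -0.7410, dy = -1.816 - (-2.995) = 1.1790
err = sqrt(0.549081 + 1.390041) = 1.3925

1.3925 m


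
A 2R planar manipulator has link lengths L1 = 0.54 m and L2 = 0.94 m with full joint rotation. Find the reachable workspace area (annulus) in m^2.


r_max = L1 + L2 = 1.4800, r_min = |L1 - L2| = 0.4000
A = pi*(r_max^2 - r_min^2) = pi*(2.1904 - 0.1600) = 6.3787

6.3787 m^2


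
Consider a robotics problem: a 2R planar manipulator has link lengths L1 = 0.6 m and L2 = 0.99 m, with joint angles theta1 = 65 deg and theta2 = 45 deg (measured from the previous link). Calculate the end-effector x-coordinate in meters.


x = L1*cos(th1) + L2*cos(th1+th2) = 0.6*cos(65 deg) + 0.99*cos(110 deg) = -0.0850

-0.0850 m


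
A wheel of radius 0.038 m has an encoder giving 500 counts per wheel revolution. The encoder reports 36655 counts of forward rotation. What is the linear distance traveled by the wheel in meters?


revs = 36655/500 = 73.310000
d = revs * 2*pi*r = 73.310000 * 2*pi*0.038 = 17.5036

17.5036 m


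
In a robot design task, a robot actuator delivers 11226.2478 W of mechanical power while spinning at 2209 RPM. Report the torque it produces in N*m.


omega = 2209 * 2*pi/60 = 231.325939 rad/s
tau = P / omega = 11226.2478 / 231.325939 = 48.5300

48.5300 N*m


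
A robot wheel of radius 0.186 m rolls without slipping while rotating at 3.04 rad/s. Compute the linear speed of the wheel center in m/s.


v = omega * r = 3.04 * 0.186 = 0.5654

0.5654 m/s


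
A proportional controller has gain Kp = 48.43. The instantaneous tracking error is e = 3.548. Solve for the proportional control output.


u_P = Kp * e = 48.43 * 3.548 = 171.8296

171.8296


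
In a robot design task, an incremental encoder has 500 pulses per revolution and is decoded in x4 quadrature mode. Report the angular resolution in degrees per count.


resolution = 360 / (PPR * 4) = 360 / 2000 = 0.1800

0.1800 degrees


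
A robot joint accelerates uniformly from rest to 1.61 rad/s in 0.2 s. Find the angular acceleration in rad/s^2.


alpha = delta_omega / t = 1.61 / 0.2 = 8.0500

8.0500 rad/s^2


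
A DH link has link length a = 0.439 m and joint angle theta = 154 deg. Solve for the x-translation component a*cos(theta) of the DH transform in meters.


a*cos(theta) = 0.439*cos(154 deg) = -0.3946

-0.3946 m


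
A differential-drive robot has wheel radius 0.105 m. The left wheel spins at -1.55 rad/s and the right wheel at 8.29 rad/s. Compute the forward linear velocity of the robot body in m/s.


v = r*(wR + wL)/2 = 0.105*(8.29 + -1.55)/2 = 0.3538

0.3538 m/s


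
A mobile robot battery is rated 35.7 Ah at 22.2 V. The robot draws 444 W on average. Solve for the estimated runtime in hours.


E = 35.7*22.2 = 792.5400 Wh
t = E/P = 792.5400/444 = 1.7850

1.7850 hours


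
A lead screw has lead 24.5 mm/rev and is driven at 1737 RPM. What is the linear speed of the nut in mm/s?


v = lead * (RPM/60) = 24.5*1737/60 = 709.2750

709.2750 mm/s


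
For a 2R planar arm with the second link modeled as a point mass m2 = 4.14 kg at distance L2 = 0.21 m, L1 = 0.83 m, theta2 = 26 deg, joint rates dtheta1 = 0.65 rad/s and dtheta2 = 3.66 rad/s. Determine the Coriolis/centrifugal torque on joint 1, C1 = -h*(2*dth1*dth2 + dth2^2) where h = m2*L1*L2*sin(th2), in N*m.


h = m2*L1*L2*sin(th2) = 4.14*0.83*0.21*sin(26 deg) = 0.316329
C1 = -h*(2*0.65*3.66 + 3.66^2) = -0.316329*18.1536 = -5.7425

-5.7425 N*m


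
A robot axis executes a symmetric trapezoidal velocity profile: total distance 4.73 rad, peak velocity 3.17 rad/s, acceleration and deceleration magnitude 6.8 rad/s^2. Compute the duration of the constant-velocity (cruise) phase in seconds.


t_acc = v/a = 0.466176 s, d_acc = v^2/(2a) = 0.738890 rad each
d_cruise = 4.73 - 2*0.738890 = 3.252220 rad
t_cruise = d_cruise/v = 3.252220/3.17 = 1.0259

1.0259 s


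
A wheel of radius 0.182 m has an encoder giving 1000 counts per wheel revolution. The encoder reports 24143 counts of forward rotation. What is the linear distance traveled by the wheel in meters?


revs = 24143/1000 = 24.143000
d = revs * 2*pi*r = 24.143000 * 2*pi*0.182 = 27.6085

27.6085 m


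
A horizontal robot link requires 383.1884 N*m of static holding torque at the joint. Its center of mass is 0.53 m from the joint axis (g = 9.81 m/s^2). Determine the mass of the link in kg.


m = tau / (g*L) = 383.1884 / (9.81 * 0.53) = 73.7000

73.7000 kg


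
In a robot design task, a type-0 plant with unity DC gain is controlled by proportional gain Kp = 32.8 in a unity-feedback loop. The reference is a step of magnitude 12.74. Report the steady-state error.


e_ss = R/(1 + Kp) = 12.74/(1 + 32.8) = 12.74/33.8000 = 0.3769

0.3769


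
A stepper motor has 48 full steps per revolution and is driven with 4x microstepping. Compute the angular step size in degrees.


step = 360/(48*4) = 360/192 = 1.8750

1.8750 degrees


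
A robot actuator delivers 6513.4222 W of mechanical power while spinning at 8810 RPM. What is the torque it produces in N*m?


omega = 8810 * 2*pi/60 = 922.581043 rad/s
tau = P / omega = 6513.4222 / 922.581043 = 7.0600

7.0600 N*m


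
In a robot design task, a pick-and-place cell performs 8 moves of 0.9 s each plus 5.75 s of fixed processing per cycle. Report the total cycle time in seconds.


T = 8*0.9 + 5.75 = 12.9500

12.9500 s


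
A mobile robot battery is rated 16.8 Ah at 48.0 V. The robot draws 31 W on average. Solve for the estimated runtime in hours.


E = 16.8*48.0 = 806.4000 Wh
t = E/P = 806.4000/31 = 26.0129

26.0129 hours


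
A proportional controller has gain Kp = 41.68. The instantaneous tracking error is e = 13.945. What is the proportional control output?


u_P = Kp * e = 41.68 * 13.945 = 581.2276

581.2276


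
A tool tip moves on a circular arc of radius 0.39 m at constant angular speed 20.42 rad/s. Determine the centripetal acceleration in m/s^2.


a_c = omega^2 * r = 20.42^2 * 0.39 = 162.6208

162.6208 m/s^2


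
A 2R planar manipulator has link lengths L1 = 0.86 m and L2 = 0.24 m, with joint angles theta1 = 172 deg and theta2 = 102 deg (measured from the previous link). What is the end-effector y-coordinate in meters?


y = L1*sin(th1) + L2*sin(th1+th2) = 0.86*sin(172 deg) + 0.24*sin(274 deg) = -0.1197

-0.1197 m


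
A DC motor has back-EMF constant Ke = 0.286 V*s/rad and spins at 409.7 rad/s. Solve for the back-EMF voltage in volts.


V_emf = Ke * omega = 0.286*409.7 = 117.1742

117.1742 V


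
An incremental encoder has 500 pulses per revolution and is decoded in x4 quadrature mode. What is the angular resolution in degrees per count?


resolution = 360 / (PPR * 4) = 360 / 2000 = 0.1800

0.1800 degrees


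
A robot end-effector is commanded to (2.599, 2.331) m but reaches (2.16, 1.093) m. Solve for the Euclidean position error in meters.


dx = 2.16 - (2.599) = -0.4390, dy = 1.093 - (2.331) = -1.2380
err = sqrt(0.192721 + 1.532644) = 1.3135

1.3135 m


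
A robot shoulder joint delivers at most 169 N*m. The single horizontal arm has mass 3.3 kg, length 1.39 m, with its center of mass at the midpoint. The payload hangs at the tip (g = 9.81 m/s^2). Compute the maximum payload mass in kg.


tau_arm = m_arm*g*(L/2) = 3.3*9.81*1.39/2 = 22.4992 N*m
tau_payload = tau_max - tau_arm = 169 - 22.4992 = 146.5008
m_payload = tau_payload / (g*L) = 146.5008 / (9.81*1.39) = 10.7438

10.7438 kg


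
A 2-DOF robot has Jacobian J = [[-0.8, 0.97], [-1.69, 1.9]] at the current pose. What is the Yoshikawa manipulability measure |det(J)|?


det(J) = -0.8*1.9 - (0.97)*(-1.69) = 0.1193
|det(J)| = 0.1193

0.1193


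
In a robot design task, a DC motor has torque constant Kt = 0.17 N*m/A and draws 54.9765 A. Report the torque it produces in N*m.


tau = Kt * I = 0.17*54.9765 = 9.3460

9.3460 N*m


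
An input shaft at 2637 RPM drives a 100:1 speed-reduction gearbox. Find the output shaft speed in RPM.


omega_out = omega_in / N = 2637 / 100 = 26.3700

26.3700 RPM


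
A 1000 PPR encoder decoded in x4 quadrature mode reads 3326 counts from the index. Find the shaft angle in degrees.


angle = counts * 360 / (PPR*4) = 3326 * 360 / 4000 = 299.3400

299.3400 degrees


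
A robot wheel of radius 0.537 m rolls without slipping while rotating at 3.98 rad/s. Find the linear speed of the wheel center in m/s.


v = omega * r = 3.98 * 0.537 = 2.1373

2.1373 m/s


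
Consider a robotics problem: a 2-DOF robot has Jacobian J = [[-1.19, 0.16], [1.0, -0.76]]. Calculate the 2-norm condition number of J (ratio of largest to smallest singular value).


JJ^T eigenvalues: trace(JJ^T) = 3.0193, det(JJ^T) = det(J)^2 = 0.55413136
s_max^2 = (3.0193 + sqrt(6.89964705))/2 = 2.82300896
s_min^2 = (3.0193 - sqrt(6.89964705))/2 = 0.19629104
kappa = s_max/s_min = sqrt(2.82300896/0.19629104) = 3.7923

3.7923


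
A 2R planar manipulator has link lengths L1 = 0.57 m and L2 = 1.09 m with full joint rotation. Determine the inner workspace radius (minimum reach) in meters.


r_min = |L1 - L2| = |0.57 - 1.09| = 0.5200

0.5200 m


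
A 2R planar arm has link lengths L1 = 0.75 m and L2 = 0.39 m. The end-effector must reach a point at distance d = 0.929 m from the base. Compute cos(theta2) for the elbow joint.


cos(th2) = (d^2 - L1^2 - L2^2)/(2*L1*L2) = (0.929^2 - 0.75^2 - 0.39^2)/(2*0.75*0.39) = 0.2537

0.2537


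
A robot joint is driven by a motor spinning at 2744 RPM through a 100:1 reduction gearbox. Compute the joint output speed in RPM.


omega_joint = omega_motor / N = 2744 / 100 = 27.4400

27.4400 RPM


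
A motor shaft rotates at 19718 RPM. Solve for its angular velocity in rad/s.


omega = 19718 * 2*pi/60 = 2064.8641

2064.8641 rad/s


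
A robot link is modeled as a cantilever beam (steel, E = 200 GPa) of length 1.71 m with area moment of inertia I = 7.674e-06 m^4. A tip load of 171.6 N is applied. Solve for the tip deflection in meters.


delta = F*L^3/(3*E*I) = 171.6*1.71^3/(3*2.000e+11*7.674e-06)
      = 858.0362076/4604400 = 1.8635e-04

1.8635e-04 m


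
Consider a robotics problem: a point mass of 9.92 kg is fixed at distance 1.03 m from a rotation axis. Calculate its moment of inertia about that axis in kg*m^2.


I = m*r^2 = 9.92*1.03^2 = 10.5241

10.5241 kg*m^2


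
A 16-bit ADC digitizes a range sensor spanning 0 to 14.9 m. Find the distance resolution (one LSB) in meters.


res = range / 2^n = 14.9/2^16 = 14.9/65536 = 2.2736e-04

2.2736e-04 m


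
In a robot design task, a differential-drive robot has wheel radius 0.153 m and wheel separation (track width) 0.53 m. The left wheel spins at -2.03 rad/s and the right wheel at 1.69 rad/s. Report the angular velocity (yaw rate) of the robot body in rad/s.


omega = r*(wR - wL)/L = 0.153*(1.69 - (-2.03))/0.53 = 1.0739

1.0739 rad/s


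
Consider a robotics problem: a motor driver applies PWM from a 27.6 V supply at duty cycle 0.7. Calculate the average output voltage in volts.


V_avg = V_supply * D = 27.6*0.7 = 19.3200

19.3200 V


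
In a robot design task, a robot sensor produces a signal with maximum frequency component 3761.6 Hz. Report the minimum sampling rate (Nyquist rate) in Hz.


f_s,min = 2*f_max = 2*3761.6 = 7523.2000

7523.2000 Hz


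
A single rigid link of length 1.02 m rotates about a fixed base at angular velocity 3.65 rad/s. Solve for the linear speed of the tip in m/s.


v = L*omega = 1.02 * 3.65 = 3.7230

3.7230 m/s


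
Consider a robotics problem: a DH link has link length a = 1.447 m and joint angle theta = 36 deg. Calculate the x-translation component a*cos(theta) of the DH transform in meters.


a*cos(theta) = 1.447*cos(36 deg) = 1.1706

1.1706 m


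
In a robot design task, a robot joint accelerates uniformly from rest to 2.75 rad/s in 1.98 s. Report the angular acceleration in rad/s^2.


alpha = delta_omega / t = 2.75 / 1.98 = 1.3889

1.3889 rad/s^2


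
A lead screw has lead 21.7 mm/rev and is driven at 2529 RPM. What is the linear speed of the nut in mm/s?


v = lead * (RPM/60) = 21.7*2529/60 = 914.6550

914.6550 mm/s


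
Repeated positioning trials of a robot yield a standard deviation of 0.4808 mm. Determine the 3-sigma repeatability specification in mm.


repeatability = 3*sigma = 3*0.4808 = 1.4424

1.4424 mm


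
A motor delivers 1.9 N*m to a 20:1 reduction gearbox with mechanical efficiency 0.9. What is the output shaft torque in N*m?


tau_out = tau_in * N * eta = 1.9 * 20 * 0.9 = 34.2000

34.2000 N*m


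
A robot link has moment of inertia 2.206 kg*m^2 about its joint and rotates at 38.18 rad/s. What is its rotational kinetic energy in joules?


KE = (1/2)*I*omega^2 = 0.5*2.206*38.18^2 = 1607.8568

1607.8568 J


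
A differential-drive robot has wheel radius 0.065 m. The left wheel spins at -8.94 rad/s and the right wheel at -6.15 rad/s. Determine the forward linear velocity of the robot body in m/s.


v = r*(wR + wL)/2 = 0.065*(-6.15 + -8.94)/2 = -0.4904

-0.4904 m/s


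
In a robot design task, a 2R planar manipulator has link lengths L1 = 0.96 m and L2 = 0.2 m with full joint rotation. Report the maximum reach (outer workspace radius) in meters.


r_max = L1 + L2 = 0.96 + 0.2 = 1.1600

1.1600 m


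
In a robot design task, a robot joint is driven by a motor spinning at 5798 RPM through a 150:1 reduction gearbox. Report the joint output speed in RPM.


omega_joint = omega_motor / N = 5798 / 150 = 38.6533

38.6533 RPM
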